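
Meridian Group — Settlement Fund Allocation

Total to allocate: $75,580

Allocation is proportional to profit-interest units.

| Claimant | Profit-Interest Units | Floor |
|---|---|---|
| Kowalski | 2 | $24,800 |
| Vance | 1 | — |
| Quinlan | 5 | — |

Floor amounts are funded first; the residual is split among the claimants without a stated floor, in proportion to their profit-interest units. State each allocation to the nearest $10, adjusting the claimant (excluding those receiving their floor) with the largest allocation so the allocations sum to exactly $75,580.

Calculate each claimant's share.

Fund the minimums — Kowalski $24,800. Residual $50,780.
Residual split over remaining profit-interest units 6: Vance 8,463.33 → $8,460; Quinlan 42,316.67 → $42,320.

Kowalski: $24,800; Vance: $8,460; Quinlan: $42,320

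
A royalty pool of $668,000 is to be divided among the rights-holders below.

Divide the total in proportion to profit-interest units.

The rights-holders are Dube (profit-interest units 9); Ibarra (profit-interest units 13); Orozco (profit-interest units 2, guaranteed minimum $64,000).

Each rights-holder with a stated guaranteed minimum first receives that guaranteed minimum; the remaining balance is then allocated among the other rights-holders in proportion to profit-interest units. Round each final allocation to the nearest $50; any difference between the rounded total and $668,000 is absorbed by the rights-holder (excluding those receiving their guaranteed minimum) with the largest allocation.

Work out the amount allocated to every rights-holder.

Guaranteed amounts: Orozco $64,000. Balance $604,000.
Balance split over remaining profit-interest units 22: Dube 247,090.91 → $247,100; Ibarra 356,909.09 → $356,900.

Dube: $247,100 | Ibarra: $356,900 | Orozco: $64,000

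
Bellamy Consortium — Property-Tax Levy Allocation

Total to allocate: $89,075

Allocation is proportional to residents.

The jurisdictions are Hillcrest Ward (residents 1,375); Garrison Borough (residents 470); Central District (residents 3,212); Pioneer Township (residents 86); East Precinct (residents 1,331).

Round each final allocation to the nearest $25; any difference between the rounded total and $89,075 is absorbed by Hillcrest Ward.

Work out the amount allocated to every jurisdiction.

Residents total: 6,474.
Pro-rata amounts: Hillcrest Ward 1,375/6,474 × $89,075 = 18,918.46; Garrison Borough 470/6,474 × $89,075 = 6,466.67; Central District 3,212/6,474 × $89,075 = 44,193.53; Pioneer Township 86/6,474 × $89,075 = 1,183.26; East Precinct 1,331/6,474 × $89,075 = 18,313.07.
Rounded to nearest $25: Hillcrest Ward $18,925; Garrison Borough $6,475; Central District $44,200; Pioneer Township $1,175; East Precinct $18,325. Sum = $89,100.
Difference $89,075 − $89,100 = −$25 applied to Hillcrest Ward: Hillcrest Ward becomes $18,900.

Hillcrest Ward: $18,900 | Garrison Borough: $6,475 | Central District: $44,200 | Pioneer Township: $1,175 | East Precinct: $18,325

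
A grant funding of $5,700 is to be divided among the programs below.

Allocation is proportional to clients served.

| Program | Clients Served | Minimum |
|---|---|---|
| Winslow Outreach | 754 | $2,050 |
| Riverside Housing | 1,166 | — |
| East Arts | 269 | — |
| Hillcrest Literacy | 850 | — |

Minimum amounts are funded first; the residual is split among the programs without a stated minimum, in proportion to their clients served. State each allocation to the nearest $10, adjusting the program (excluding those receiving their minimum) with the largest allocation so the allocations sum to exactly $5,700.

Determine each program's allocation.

Winslow Outreach: $2,050 | Riverside Housing: $1,860 | East Arts: $430 | Hillcrest Literacy: $1,360

Fund the minimums — Winslow Outreach $2,050. Residual $3,650.
Residual split over remaining clients served 2,285: Riverside Housing 1,862.54 → $1,860; East Arts 429.69 → $430; Hillcrest Literacy 1,357.77 → $1,360.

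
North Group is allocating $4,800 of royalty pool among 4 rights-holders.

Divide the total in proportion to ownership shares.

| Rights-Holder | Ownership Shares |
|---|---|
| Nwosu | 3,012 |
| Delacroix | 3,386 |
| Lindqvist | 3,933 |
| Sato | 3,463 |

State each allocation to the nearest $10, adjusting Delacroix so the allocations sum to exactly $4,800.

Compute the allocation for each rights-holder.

Nwosu: $1,050 | Delacroix: $1,170 | Lindqvist: $1,370 | Sato: $1,210

Combined ownership shares = 13,794.
Pro-rata amounts: Nwosu 3,012/13,794 × $4,800 = 1,048.11; Delacroix 3,386/13,794 × $4,800 = 1,178.25; Lindqvist 3,933/13,794 × $4,800 = 1,368.60; Sato 3,463/13,794 × $4,800 = 1,205.05.
Rounded to nearest $10: Nwosu $1,050; Delacroix $1,180; Lindqvist $1,370; Sato $1,210. Sum = $4,810.
Difference $4,800 − $4,810 = −$10 applied to Delacroix: Delacroix becomes $1,170.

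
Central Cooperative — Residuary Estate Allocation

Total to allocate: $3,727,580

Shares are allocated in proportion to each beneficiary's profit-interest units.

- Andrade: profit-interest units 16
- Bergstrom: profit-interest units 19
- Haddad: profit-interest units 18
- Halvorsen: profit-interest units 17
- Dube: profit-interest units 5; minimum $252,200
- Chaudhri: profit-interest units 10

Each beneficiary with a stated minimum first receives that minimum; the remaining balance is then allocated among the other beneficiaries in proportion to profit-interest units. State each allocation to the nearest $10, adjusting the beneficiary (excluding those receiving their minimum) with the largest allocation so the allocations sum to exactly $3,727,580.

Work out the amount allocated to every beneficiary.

Fund the minimums — Dube $252,200. Remaining pool $3,475,380.
Remaining pool split over remaining profit-interest units 80: Andrade 695,076.00 → $695,080; Bergstrom 825,402.75 → $825,400; Haddad 781,960.50 → $781,960; Halvorsen 738,518.25 → $738,520; Chaudhri 434,422.50 → $434,420.

Andrade: $695,080 | Bergstrom: $825,400 | Haddad: $781,960 | Halvorsen: $738,520 | Dube: $252,200 | Chaudhri: $434,420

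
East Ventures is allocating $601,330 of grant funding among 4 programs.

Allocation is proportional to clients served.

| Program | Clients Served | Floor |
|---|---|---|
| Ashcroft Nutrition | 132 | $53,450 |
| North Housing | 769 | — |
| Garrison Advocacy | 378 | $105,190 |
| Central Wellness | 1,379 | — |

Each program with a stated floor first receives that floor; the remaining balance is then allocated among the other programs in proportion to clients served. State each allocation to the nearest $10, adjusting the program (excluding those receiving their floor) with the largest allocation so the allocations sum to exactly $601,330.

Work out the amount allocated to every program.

Ashcroft Nutrition: $53,450; North Housing: $158,490; Garrison Advocacy: $105,190; Central Wellness: $284,200

Guaranteed amounts: Ashcroft Nutrition $53,450; Garrison Advocacy $105,190. Remaining pool $442,690.
Remaining pool split over remaining clients served 2,148: North Housing 158,486.32 → $158,490; Central Wellness 284,203.68 → $284,200.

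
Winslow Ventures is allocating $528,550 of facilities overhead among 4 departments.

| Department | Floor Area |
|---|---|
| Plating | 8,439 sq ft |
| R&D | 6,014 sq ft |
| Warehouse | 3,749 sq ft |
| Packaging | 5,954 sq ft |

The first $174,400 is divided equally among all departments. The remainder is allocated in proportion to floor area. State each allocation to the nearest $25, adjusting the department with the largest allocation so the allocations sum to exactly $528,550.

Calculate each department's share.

Plating: $167,300 · R&D: $131,775 · Warehouse: $98,575 · Packaging: $130,900

Equal tier: $174,400 ÷ 4 = $43,600 apiece.
Remainder $354,150 by floor area (total 24,156): Plating 123,723.79 → $123,725; R&D 88,170.98 → $88,175; Warehouse 54,963.92 → $54,975; Packaging 87,291.32 → $87,300.
Rounding difference −$25 on remainder applied to Plating.
Totals: Plating $43,600 + $123,700 = $167,300; R&D $43,600 + $88,175 = $131,775; Warehouse $43,600 + $54,975 = $98,575; Packaging $43,600 + $87,300 = $130,900.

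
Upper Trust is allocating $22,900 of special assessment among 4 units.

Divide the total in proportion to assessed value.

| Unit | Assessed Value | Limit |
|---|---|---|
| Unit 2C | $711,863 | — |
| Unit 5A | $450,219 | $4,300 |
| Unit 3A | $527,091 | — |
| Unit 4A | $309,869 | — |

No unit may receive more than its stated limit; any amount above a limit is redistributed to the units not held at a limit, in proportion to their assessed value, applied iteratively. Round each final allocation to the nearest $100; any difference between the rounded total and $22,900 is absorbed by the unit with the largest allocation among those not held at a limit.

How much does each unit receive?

Combined assessed value = 1,999,042.
Unconstrained shares: Unit 2C 8,154.74; Unit 5A 5,157.48; Unit 3A 6,038.08; Unit 4A 3,549.70.
Capped: Unit 5A ($4,300); remaining pool $18,600 reallocated over remaining assessed value 1,548,823.
Remaining shares: Unit 2C 8,548.85 → $8,500; Unit 3A 6,329.90 → $6,300; Unit 4A 3,721.25 → $3,700.
Rounding difference +$100 applied to Unit 2C → $8,600.

Unit 2C: $8,600 · Unit 5A: $4,300 · Unit 3A: $6,300 · Unit 4A: $3,700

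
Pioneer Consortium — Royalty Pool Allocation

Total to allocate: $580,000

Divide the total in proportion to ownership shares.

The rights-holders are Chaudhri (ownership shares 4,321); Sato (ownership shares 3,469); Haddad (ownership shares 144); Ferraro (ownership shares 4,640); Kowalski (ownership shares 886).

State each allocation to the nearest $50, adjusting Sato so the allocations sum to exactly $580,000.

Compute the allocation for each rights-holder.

Chaudhri: $186,200; Sato: $149,450; Haddad: $6,200; Ferraro: $199,950; Kowalski: $38,200

Combined ownership shares = 13,460.
Pro-rata amounts: Chaudhri 4,321/13,460 × $580,000 = 186,194.65; Sato 3,469/13,460 × $580,000 = 149,481.43; Haddad 144/13,460 × $580,000 = 6,205.05; Ferraro 4,640/13,460 × $580,000 = 199,940.56; Kowalski 886/13,460 × $580,000 = 38,178.31.
At nearest $50: Chaudhri $186,200; Sato $149,500; Haddad $6,200; Ferraro $199,950; Kowalski $38,200. Sum = $580,050.
Difference $580,000 − $580,050 = −$50 applied to Sato: Sato becomes $149,450.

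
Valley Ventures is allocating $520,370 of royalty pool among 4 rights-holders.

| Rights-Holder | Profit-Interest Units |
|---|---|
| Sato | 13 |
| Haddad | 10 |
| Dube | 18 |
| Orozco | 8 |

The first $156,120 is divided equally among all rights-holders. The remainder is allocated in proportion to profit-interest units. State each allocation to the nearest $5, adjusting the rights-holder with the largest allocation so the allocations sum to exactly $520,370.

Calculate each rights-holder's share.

$156,120 shared equally gives $39,030 per rights-holder.
Remainder $364,250 by profit-interest units (total 49): Sato 96,637.76 → $96,640; Haddad 74,336.73 → $74,335; Dube 133,806.12 → $133,805; Orozco 59,469.39 → $59,470.
Totals: Sato $39,030 + $96,640 = $135,670; Haddad $39,030 + $74,335 = $113,365; Dube $39,030 + $133,805 = $172,835; Orozco $39,030 + $59,470 = $98,500.

Sato: $135,670 | Haddad: $113,365 | Dube: $172,835 | Orozco: $98,500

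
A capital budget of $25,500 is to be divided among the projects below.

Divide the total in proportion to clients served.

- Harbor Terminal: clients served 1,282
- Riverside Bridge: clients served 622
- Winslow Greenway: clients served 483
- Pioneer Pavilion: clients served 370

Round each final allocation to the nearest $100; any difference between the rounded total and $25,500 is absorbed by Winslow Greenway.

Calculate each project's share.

Clients served total: 2,757.
Raw shares: Harbor Terminal 1,282/2,757 × $25,500 = 11,857.45; Riverside Bridge 622/2,757 × $25,500 = 5,752.99; Winslow Greenway 483/2,757 × $25,500 = 4,467.36; Pioneer Pavilion 370/2,757 × $25,500 = 3,422.20.
Rounded to nearest $100: Harbor Terminal $11,900; Riverside Bridge $5,800; Winslow Greenway $4,500; Pioneer Pavilion $3,400. Sum = $25,600.
Difference $25,500 − $25,600 = −$100 applied to Winslow Greenway: Winslow Greenway becomes $4,400.

Harbor Terminal: $11,900 · Riverside Bridge: $5,800 · Winslow Greenway: $4,400 · Pioneer Pavilion: $3,400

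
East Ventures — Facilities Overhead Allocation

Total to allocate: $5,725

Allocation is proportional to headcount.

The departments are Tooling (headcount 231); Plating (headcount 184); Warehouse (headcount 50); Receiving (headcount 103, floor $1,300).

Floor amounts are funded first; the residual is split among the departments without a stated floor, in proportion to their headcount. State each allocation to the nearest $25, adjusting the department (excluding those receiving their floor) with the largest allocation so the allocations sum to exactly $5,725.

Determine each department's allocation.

Fund the minimums — Receiving $1,300. Remaining pool $4,425.
Remaining pool split over remaining headcount 465: Tooling 2,198.23 → $2,200; Plating 1,750.97 → $1,750; Warehouse 475.81 → $475.

Tooling: $2,200; Plating: $1,750; Warehouse: $475; Receiving: $1,300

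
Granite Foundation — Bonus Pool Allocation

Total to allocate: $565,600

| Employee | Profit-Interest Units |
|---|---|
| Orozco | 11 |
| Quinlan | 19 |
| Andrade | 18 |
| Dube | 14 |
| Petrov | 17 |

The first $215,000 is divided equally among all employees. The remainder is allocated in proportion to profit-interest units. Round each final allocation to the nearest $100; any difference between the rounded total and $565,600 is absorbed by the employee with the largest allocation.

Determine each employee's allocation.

Equal tier: $215,000 ÷ 5 = $43,000 apiece.
Remainder $350,600 by profit-interest units (total 79): Orozco 48,817.72 → $48,800; Quinlan 84,321.52 → $84,300; Andrade 79,883.54 → $79,900; Dube 62,131.65 → $62,100; Petrov 75,445.57 → $75,400.
Rounding difference +$100 on remainder applied to Quinlan.
Totals: Orozco $43,000 + $48,800 = $91,800; Quinlan $43,000 + $84,400 = $127,400; Andrade $43,000 + $79,900 = $122,900; Dube $43,000 + $62,100 = $105,100; Petrov $43,000 + $75,400 = $118,400.

Orozco: $91,800 · Quinlan: $127,400 · Andrade: $122,900 · Dube: $105,100 · Petrov: $118,400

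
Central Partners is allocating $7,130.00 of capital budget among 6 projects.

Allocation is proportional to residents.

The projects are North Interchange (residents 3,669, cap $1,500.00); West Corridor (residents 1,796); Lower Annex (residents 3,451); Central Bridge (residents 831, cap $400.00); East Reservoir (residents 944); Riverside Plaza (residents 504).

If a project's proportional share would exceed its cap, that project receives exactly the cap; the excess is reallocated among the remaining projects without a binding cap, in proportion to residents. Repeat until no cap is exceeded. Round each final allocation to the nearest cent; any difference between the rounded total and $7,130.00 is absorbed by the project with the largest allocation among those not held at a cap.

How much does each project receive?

North Interchange: $1,500.00 · West Corridor: $1,403.00 · Lower Annex: $2,695.86 · Central Bridge: $400.00 · East Reservoir: $737.43 · Riverside Plaza: $393.71

Residents total: 11,195.
Unconstrained shares: North Interchange 2,336.7548; West Corridor 1,143.8571; Lower Annex 2,197.9125; Central Bridge 529.2568; East Reservoir 601.2255; Riverside Plaza 320.9933.
Cap binds for North Interchange ($1,500.00), Central Bridge ($400.00); remaining pool $5,230.00 reallocated over remaining residents 6,695.
Shares after redistribution: West Corridor 1,402.9993 → $1,403.00; Lower Annex 2,695.8521 → $2,695.85; East Reservoir 737.4339 → $737.43; Riverside Plaza 393.7147 → $393.71.
Rounding difference +$0.01 applied to Lower Annex → $2,695.86.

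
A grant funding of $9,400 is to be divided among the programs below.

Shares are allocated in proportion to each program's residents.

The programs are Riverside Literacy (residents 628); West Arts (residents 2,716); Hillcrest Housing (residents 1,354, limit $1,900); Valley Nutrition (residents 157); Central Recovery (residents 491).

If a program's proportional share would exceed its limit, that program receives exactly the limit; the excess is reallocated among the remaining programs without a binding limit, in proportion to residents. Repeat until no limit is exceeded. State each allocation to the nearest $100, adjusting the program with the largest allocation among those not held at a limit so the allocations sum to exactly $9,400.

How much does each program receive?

Combined residents = 5,346.
Pro-rata shares before constraints: Riverside Literacy 1,104.23; West Arts 4,775.61; Hillcrest Housing 2,380.77; Valley Nutrition 276.06; Central Recovery 863.34.
Cap binds for Hillcrest Housing ($1,900); balance $7,500 reallocated over remaining residents 3,992.
Redistributed shares: Riverside Literacy 1,179.86 → $1,200; West Arts 5,102.71 → $5,100; Valley Nutrition 294.96 → $300; Central Recovery 922.47 → $900.

Riverside Literacy: $1,200; West Arts: $5,100; Hillcrest Housing: $1,900; Valley Nutrition: $300; Central Recovery: $900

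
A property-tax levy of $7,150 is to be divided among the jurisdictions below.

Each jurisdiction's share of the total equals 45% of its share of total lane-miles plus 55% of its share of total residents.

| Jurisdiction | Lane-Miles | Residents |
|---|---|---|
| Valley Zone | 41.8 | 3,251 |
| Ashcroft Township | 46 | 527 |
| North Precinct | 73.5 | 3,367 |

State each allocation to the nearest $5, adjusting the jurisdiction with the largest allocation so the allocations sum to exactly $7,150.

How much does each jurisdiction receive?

Valley Zone: $2,625; Ashcroft Township: $1,210; North Precinct: $3,315

Totals — lane-miles 161.3, residents 7,145.
Composite weights (45% lane-miles + 55% residents): Valley Zone 0.3669; Ashcroft Township 0.1689; North Precinct 0.4642.
Proportional shares: Valley Zone 2,623.10; Ashcroft Township 1,207.63; North Precinct 3,319.27.
At nearest $5: Valley Zone $2,625; Ashcroft Township $1,210; North Precinct $3,320. Sum = $7,155.
Difference $7,150 − $7,155 = −$5 applied to largest allocation (North Precinct): North Precinct becomes $3,315.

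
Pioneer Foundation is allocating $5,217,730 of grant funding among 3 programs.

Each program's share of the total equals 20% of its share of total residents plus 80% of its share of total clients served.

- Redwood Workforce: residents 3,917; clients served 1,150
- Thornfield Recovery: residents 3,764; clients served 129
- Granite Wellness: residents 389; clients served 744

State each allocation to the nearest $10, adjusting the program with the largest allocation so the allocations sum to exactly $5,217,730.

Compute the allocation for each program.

Redwood Workforce: $2,879,390; Thornfield Recovery: $752,900; Granite Wellness: $1,585,440

Totals — residents 8,070, clients served 2,023.
Combined weights (20% residents + 80% clients served): Redwood Workforce 0.5518; Thornfield Recovery 0.1443; Granite Wellness 0.3039.
Unrounded shares: Redwood Workforce 2,879,382.03; Thornfield Recovery 752,903.38; Granite Wellness 1,585,444.59.
After rounding ($10): Redwood Workforce $2,879,380; Thornfield Recovery $752,900; Granite Wellness $1,585,440. Sum = $5,217,720.
Difference $5,217,730 − $5,217,720 = +$10 applied to largest allocation (Redwood Workforce): Redwood Workforce becomes $2,879,390.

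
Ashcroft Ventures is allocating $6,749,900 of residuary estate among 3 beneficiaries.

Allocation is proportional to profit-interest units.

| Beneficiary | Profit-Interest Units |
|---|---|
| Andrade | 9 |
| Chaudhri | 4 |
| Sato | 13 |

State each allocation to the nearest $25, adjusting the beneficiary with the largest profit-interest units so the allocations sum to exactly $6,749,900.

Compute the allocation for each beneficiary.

Profit-interest units total: 9 + 4 + 13 = 26.
Raw shares: Andrade 2,336,503.85; Chaudhri 1,038,446.15; Sato 3,374,950.00.
After rounding ($25): Andrade $2,336,500; Chaudhri $1,038,450; Sato $3,374,950. Sum = $6,749,900.
No rounding difference to absorb.

Andrade: $2,336,500; Chaudhri: $1,038,450; Sato: $3,374,950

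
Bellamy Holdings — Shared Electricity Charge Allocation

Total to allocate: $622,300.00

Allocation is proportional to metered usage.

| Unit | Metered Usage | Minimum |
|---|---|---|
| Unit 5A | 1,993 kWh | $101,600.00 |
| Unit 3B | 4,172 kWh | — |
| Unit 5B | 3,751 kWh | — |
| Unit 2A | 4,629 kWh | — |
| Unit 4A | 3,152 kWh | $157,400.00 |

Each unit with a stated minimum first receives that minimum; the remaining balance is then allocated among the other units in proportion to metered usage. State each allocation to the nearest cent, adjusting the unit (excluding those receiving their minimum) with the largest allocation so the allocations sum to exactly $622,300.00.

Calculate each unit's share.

Minimums first: Unit 5A $101,600.00; Unit 4A $157,400.00. Remaining pool $363,300.00.
Remaining pool split over remaining metered usage 12,552: Unit 3B 120,752.6769 → $120,752.68; Unit 5B 108,567.4235 → $108,567.42; Unit 2A 133,979.8996 → $133,979.90.

Unit 5A: $101,600.00 · Unit 3B: $120,752.68 · Unit 5B: $108,567.42 · Unit 2A: $133,979.90 · Unit 4A: $157,400.00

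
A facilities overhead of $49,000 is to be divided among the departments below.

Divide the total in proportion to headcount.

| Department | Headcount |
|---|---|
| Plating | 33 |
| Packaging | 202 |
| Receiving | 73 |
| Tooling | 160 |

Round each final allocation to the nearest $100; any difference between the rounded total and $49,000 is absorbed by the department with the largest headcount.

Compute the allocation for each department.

Plating: $3,500 | Packaging: $21,100 | Receiving: $7,600 | Tooling: $16,800

Total headcount = 33 + 202 + 73 + 160 = 468.
Unrounded shares: Plating 3,455.13; Packaging 21,149.57; Receiving 7,643.16; Tooling 16,752.14.
After rounding ($100): Plating $3,500; Packaging $21,100; Receiving $7,600; Tooling $16,800. Sum = $49,000.
No rounding difference to absorb.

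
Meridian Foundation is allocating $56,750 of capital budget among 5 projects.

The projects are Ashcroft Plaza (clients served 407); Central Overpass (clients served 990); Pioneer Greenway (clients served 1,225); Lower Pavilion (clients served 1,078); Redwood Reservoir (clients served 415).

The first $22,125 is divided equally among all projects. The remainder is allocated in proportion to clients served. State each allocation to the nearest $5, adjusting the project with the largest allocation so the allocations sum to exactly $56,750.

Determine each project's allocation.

Ashcroft Plaza: $7,850; Central Overpass: $12,755; Pioneer Greenway: $14,735; Lower Pavilion: $13,495; Redwood Reservoir: $7,915

First tranche $22,125 split equally: $4,425 each.
Remainder $34,625 by clients served (total 4,115): Ashcroft Plaza 3,424.64 → $3,425; Central Overpass 8,330.19 → $8,330; Pioneer Greenway 10,307.56 → $10,310; Lower Pavilion 9,070.66 → $9,070; Redwood Reservoir 3,491.95 → $3,490.
Totals: Ashcroft Plaza $4,425 + $3,425 = $7,850; Central Overpass $4,425 + $8,330 = $12,755; Pioneer Greenway $4,425 + $10,310 = $14,735; Lower Pavilion $4,425 + $9,070 = $13,495; Redwood Reservoir $4,425 + $3,490 = $7,915.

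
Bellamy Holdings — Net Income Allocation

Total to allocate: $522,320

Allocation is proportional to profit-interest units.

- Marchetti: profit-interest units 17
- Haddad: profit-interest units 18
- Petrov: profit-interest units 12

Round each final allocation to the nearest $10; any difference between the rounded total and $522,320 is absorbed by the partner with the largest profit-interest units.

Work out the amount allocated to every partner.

Marchetti: $188,920 · Haddad: $200,040 · Petrov: $133,360

Total profit-interest units = 17 + 18 + 12 = 47.
Unrounded shares: Marchetti 188,924.26; Haddad 200,037.45; Petrov 133,358.30.
At nearest $10: Marchetti $188,920; Haddad $200,040; Petrov $133,360. Sum = $522,320.
No rounding difference to absorb.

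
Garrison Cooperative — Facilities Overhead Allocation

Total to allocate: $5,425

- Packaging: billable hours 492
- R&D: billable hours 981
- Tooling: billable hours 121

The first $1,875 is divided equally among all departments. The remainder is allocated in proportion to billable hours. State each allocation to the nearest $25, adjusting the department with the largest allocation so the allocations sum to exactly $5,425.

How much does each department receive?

$1,875 shared equally gives $625 per department.
Remainder $3,550 by billable hours (total 1,594): Packaging 1,095.73 → $1,100; R&D 2,184.79 → $2,175; Tooling 269.48 → $275.
Totals: Packaging $625 + $1,100 = $1,725; R&D $625 + $2,175 = $2,800; Tooling $625 + $275 = $900.

Packaging: $1,725 · R&D: $2,800 · Tooling: $900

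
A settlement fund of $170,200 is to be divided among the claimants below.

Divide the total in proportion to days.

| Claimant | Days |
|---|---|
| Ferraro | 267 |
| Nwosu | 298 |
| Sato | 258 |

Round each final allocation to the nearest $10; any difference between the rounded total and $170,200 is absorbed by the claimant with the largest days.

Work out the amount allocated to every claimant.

Combined days = 823.
Pro-rata amounts: Ferraro 267/823 × $170,200 = 55,216.77; Nwosu 298/823 × $170,200 = 61,627.70; Sato 258/823 × $170,200 = 53,355.53.
Rounded to nearest $10: Ferraro $55,220; Nwosu $61,630; Sato $53,360. Sum = $170,210.
Difference $170,200 − $170,210 = −$10 applied to largest days (Nwosu): Nwosu becomes $61,620.

Ferraro: $55,220 | Nwosu: $61,620 | Sato: $53,360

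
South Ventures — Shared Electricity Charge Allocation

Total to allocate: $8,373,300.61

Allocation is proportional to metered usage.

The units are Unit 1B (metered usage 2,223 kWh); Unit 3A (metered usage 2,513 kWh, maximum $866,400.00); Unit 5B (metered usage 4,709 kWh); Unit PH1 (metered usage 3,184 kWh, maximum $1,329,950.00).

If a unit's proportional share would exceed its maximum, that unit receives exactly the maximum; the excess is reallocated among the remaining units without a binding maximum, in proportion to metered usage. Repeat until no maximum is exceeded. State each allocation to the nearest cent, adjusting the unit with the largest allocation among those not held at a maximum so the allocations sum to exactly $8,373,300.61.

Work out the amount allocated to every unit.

Combined metered usage = 12,629.
Proportional shares (ignoring caps): Unit 1B 1,473,897.1618; Unit 3A 1,666,173.4447; Unit 5B 3,122,169.0215; Unit PH1 2,111,060.9820.
Capped: Unit 3A ($866,400.00), Unit PH1 ($1,329,950.00); balance $6,176,950.61 reallocated over remaining metered usage 6,932.
Shares after redistribution: Unit 1B 1,980,865.72505 → $1,980,865.73; Unit 5B 4,196,084.88495 → $4,196,084.88.

Unit 1B: $1,980,865.73 · Unit 3A: $866,400.00 · Unit 5B: $4,196,084.88 · Unit PH1: $1,329,950.00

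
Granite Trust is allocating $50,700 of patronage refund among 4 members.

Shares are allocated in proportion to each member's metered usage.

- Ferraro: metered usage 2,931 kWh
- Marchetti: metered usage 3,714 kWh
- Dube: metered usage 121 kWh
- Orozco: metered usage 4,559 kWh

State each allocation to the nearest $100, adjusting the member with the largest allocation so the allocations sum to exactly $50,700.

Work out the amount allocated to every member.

Ferraro: $13,100 | Marchetti: $16,600 | Dube: $500 | Orozco: $20,500

Total metered usage = 11,325.
Proportional shares: Ferraro 2,931/11,325 × $50,700 = 13,121.56; Marchetti 3,714/11,325 × $50,700 = 16,626.91; Dube 121/11,325 × $50,700 = 541.70; Orozco 4,559/11,325 × $50,700 = 20,409.83.
At nearest $100: Ferraro $13,100; Marchetti $16,600; Dube $500; Orozco $20,400. Sum = $50,600.
Difference $50,700 − $50,600 = +$100 applied to largest allocation (Orozco): Orozco becomes $20,500.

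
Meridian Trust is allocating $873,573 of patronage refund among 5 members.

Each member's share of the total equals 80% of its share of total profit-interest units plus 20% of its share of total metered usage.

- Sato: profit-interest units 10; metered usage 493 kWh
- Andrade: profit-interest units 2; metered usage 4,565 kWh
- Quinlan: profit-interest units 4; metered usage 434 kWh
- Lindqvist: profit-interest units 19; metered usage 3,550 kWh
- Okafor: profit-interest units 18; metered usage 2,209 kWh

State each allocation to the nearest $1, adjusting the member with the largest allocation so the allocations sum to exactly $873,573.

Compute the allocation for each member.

Sato: $139,516; Andrade: $97,261; Quinlan: $59,484; Lindqvist: $305,661; Okafor: $271,651

Profit-interest units total 53; metered usage total 11,251.
Blended shares (80% profit-interest units + 20% metered usage): Sato 0.1597; Andrade 0.1113; Quinlan 0.0681; Lindqvist 0.3499; Okafor 0.3110.
Proportional shares: Sato 139,515.78; Andrade 97,261.02; Quinlan 59,483.53; Lindqvist 305,661.41; Okafor 271,651.27.
Rounded to nearest $1: Sato $139,516; Andrade $97,261; Quinlan $59,484; Lindqvist $305,661; Okafor $271,651. Sum = $873,573.
Sum already equals the total — no adjustment.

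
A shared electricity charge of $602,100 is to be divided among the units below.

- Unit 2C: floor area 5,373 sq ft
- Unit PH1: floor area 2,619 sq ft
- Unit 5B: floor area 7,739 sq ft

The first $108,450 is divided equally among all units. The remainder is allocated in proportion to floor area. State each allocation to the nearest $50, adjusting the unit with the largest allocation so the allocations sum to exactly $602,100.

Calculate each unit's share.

First tranche $108,450 split equally: $36,150 each.
Remainder $493,650 by floor area (total 15,731): Unit 2C 168,608.57 → $168,600; Unit PH1 82,186.09 → $82,200; Unit 5B 242,855.34 → $242,850.
Totals: Unit 2C $36,150 + $168,600 = $204,750; Unit PH1 $36,150 + $82,200 = $118,350; Unit 5B $36,150 + $242,850 = $279,000.

Unit 2C: $204,750 | Unit PH1: $118,350 | Unit 5B: $279,000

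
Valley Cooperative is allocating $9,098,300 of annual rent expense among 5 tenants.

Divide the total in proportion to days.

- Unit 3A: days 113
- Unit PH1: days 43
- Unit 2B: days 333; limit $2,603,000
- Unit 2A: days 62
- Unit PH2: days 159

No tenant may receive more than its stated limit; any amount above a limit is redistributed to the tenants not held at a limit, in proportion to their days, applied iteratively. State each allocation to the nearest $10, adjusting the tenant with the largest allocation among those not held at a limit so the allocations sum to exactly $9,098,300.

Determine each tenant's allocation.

Unit 3A: $1,946,870 · Unit PH1: $740,840 · Unit 2B: $2,603,000 · Unit 2A: $1,068,190 · Unit PH2: $2,739,400

Combined days = 710.
Unconstrained shares: Unit 3A 1,448,039.30; Unit PH1 551,023.80; Unit 2B 4,267,230.85; Unit 2A 794,499.44; Unit PH2 2,037,506.62.
Capped: Unit 2B ($2,603,000); balance $6,495,300 reallocated over remaining days 377.
Remaining shares: Unit 3A 1,946,867.11 → $1,946,870; Unit PH1 740,843.24 → $740,840; Unit 2A 1,068,192.57 → $1,068,190; Unit PH2 2,739,397.08 → $2,739,400.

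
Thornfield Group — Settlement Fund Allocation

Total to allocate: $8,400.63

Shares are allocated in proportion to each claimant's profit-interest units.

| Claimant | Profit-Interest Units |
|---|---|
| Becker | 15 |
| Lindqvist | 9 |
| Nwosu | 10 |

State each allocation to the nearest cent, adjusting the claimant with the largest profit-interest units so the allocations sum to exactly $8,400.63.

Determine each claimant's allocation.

Combined profit-interest units = 15 + 9 + 10 = 34.
Unrounded shares: Becker 3,706.1603; Lindqvist 2,223.6962; Nwosu 2,470.7735.
At nearest cent: Becker $3,706.16; Lindqvist $2,223.70; Nwosu $2,470.77. Sum = $8,400.63.
No rounding difference to absorb.

Becker: $3,706.16; Lindqvist: $2,223.70; Nwosu: $2,470.77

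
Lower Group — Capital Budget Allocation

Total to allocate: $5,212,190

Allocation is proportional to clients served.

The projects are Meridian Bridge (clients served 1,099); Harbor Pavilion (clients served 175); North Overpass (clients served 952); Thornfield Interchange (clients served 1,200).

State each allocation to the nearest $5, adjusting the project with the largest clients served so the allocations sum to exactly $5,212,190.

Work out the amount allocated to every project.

Total clients served = 1,099 + 175 + 952 + 1,200 = 3,426.
Unrounded shares: Meridian Bridge 1,671,978.05; Harbor Pavilion 266,238.54; North Overpass 1,448,337.68; Thornfield Interchange 1,825,635.73.
After rounding ($5): Meridian Bridge $1,671,980; Harbor Pavilion $266,240; North Overpass $1,448,340; Thornfield Interchange $1,825,635. Sum = $5,212,195.
Difference $5,212,190 − $5,212,195 = −$5 applied to largest clients served (Thornfield Interchange): Thornfield Interchange becomes $1,825,630.

Meridian Bridge: $1,671,980; Harbor Pavilion: $266,240; North Overpass: $1,448,340; Thornfield Interchange: $1,825,630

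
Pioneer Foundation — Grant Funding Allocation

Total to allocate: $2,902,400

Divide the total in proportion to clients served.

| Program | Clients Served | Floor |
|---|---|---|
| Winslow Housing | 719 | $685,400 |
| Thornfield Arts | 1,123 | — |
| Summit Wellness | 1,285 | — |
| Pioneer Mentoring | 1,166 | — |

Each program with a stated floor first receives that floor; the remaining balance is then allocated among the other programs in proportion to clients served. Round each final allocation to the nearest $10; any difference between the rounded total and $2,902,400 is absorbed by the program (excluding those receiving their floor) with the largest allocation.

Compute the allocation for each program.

Minimums first: Winslow Housing $685,400. Residual $2,217,000.
Residual split over remaining clients served 3,574: Thornfield Arts 696,611.92 → $696,610; Summit Wellness 797,102.69 → $797,100; Pioneer Mentoring 723,285.39 → $723,290.

Winslow Housing: $685,400 · Thornfield Arts: $696,610 · Summit Wellness: $797,100 · Pioneer Mentoring: $723,290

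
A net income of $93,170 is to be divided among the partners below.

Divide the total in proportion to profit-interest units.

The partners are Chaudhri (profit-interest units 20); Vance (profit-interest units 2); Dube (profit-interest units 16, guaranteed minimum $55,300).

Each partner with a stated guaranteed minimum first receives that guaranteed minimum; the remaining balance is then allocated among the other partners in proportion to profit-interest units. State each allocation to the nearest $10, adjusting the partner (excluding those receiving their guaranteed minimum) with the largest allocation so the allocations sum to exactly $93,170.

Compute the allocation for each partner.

Fund the minimums — Dube $55,300. Remaining pool $37,870.
Remaining pool split over remaining profit-interest units 22: Chaudhri 34,427.27 → $34,430; Vance 3,442.73 → $3,440.

Chaudhri: $34,430; Vance: $3,440; Dube: $55,300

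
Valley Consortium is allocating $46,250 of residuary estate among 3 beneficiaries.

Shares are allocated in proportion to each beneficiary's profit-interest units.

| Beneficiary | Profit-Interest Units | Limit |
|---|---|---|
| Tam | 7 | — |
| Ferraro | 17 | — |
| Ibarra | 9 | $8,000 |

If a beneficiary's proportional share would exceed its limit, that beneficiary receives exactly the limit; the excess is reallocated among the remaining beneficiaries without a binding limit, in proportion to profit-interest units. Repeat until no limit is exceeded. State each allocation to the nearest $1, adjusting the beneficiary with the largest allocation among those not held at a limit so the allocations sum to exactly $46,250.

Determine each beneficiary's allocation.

Tam: $11,156 | Ferraro: $27,094 | Ibarra: $8,000

Profit-interest units total: 33.
Unconstrained shares: Tam 9,810.61; Ferraro 23,825.76; Ibarra 12,613.64.
Capped: Ibarra ($8,000); residual $38,250 reallocated over remaining profit-interest units 24.
Redistributed shares: Tam 11,156.25 → $11,156; Ferraro 27,093.75 → $27,094.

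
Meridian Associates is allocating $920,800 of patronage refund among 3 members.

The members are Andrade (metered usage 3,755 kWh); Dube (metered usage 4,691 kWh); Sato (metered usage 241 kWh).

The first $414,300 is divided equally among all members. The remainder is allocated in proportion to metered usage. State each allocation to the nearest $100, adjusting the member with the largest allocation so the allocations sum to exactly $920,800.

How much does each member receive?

$414,300 shared equally gives $138,100 per member.
Remainder $506,500 by metered usage (total 8,687): Andrade 218,937.21 → $218,900; Dube 273,511.17 → $273,500; Sato 14,051.63 → $14,100.
Totals: Andrade $138,100 + $218,900 = $357,000; Dube $138,100 + $273,500 = $411,600; Sato $138,100 + $14,100 = $152,200.

Andrade: $357,000; Dube: $411,600; Sato: $152,200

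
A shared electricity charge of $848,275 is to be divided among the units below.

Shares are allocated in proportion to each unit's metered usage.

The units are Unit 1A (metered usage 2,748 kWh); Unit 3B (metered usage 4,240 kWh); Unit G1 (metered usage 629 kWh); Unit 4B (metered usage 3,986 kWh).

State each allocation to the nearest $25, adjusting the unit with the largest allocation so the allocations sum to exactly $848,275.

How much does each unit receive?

Unit 1A: $200,900; Unit 3B: $310,000; Unit G1: $45,975; Unit 4B: $291,400

Combined metered usage = 11,603.
Raw shares: Unit 1A 2,748/11,603 × $848,275 = 200,901.47; Unit 3B 4,240/11,603 × $848,275 = 309,978.97; Unit G1 629/11,603 × $848,275 = 45,985.09; Unit 4B 3,986/11,603 × $848,275 = 291,409.48.
At nearest $25: Unit 1A $200,900; Unit 3B $309,975; Unit G1 $45,975; Unit 4B $291,400. Sum = $848,250.
Difference $848,275 − $848,250 = +$25 applied to largest allocation (Unit 3B): Unit 3B becomes $310,000.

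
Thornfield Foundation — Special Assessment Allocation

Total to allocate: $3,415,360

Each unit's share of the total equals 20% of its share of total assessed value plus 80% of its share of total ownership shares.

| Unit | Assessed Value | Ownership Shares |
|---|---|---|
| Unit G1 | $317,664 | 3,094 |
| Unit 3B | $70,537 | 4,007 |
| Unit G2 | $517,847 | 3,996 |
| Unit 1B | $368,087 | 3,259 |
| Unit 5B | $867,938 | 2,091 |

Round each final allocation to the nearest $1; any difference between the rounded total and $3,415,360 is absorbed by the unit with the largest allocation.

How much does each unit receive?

Totals — assessed value 2,142,073, ownership shares 16,447.
Blended shares (20% assessed value + 80% ownership shares): Unit G1 0.1802; Unit 3B 0.2015; Unit G2 0.2427; Unit 1B 0.1929; Unit 5B 0.1827.
Pro-rata amounts: Unit G1 615,294.26; Unit 3B 688,163.31; Unit G2 828,975.75; Unit 1B 658,784.26; Unit 5B 624,142.42.
After rounding ($1): Unit G1 $615,294; Unit 3B $688,163; Unit G2 $828,976; Unit 1B $658,784; Unit 5B $624,142. Sum = $3,415,359.
Difference $3,415,360 − $3,415,359 = +$1 applied to largest allocation (Unit G2): Unit G2 becomes $828,977.

Unit G1: $615,294; Unit 3B: $688,163; Unit G2: $828,977; Unit 1B: $658,784; Unit 5B: $624,142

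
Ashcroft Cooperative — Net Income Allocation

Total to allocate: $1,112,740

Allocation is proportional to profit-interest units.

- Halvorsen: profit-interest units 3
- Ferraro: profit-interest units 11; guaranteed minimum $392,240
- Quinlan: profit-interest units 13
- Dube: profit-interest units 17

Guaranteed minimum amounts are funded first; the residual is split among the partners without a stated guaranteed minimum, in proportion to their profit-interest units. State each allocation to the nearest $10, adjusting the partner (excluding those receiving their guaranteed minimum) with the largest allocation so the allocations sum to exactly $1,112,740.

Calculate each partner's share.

Halvorsen: $65,500 | Ferraro: $392,240 | Quinlan: $283,830 | Dube: $371,170

Minimums first: Ferraro $392,240. Residual $720,500.
Residual split over remaining profit-interest units 33: Halvorsen 65,500.00 → $65,500; Quinlan 283,833.33 → $283,830; Dube 371,166.67 → $371,170.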